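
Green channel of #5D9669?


Color: #5D9669
R = 5D = 93
G = 96 = 150
B = 69 = 105
Green = 150


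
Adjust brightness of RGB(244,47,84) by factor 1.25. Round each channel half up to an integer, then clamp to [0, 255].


Multiply each channel by 1.25, round half up, clamp to [0, 255]
R: 244×1.25 = 305 → clamp → 255
G: 47×1.25 = 58.75 → round → 59
B: 84×1.25 = 105
= RGB(255, 59, 105)


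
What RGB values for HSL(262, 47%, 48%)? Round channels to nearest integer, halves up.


H=262°, S=0.47, L=0.48
C = (1-|2L-1|)×S = (1-|-0.04|)×0.47 = 0.4512
H' = H/60 = 262/60 ≈ 4.3667; X = C×(1-|H' mod 2 - 1|) = 0.16544
m = L - C/2 = 0.48 - 0.2256 = 0.2544
Sector ⌊H'⌋ = 4 → (R',G',B') = (0.16544, 0.0, 0.4512)
RGB = ((R'+m)×255, (G'+m)×255, (B'+m)×255) = (107.0592, 64.872, 179.928)
Round half up → RGB(107, 65, 180)


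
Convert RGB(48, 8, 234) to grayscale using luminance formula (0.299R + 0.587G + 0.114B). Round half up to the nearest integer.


Gray = 0.299×R + 0.587×G + 0.114×B
Gray = 0.299×48 + 0.587×8 + 0.114×234
Gray = 14.352 + 4.696 + 26.676
Gray = 45.724 → round half up → 46
Gray = 46


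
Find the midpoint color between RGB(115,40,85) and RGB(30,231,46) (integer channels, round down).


Midpoint: each channel = ⌊(C₁+C₂)/2⌋
R: ⌊(115+30)/2⌋ = 72
G: ⌊(40+231)/2⌋ = 135
B: ⌊(85+46)/2⌋ = 65
= RGB(72, 135, 65)


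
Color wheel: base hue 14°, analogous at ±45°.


Base hue: 14°
Left analog: (14 - 45) mod 360 = 329°
Right analog: (14 + 45) mod 360 = 59°
Analogous hues = 329° and 59°


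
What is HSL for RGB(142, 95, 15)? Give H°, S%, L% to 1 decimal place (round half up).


Normalize: R'=142/255≈0.5569, G'=95/255≈0.3725, B'=15/255≈0.0588
Max=142/255, Min=15/255, Δ=Max-Min=127/255
L = (Max+Min)/2 = (142+15)/510 = 157/510 = 0.30784… → L = 30.8%
L ≤ 0.5 → S = Δ/(Max+Min) = 127/(142+15) = 127/157 = 0.80891… → S = 80.9%
(the 1/255 factors cancel in S and H, so raw channel differences can be used)
Max is R' → H = 60 × (((G-B)/Δ) mod 6) = 60 × (((95-15)/127) mod 6)
  80/127 = 0.6299…
  H = 60 × 0.6299… = 37.795…° → H = 37.8°
= HSL(37.8°, 80.9%, 30.8%)


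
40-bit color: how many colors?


Colors = 2^bits = 2^40
= 1,099,511,627,776 colors


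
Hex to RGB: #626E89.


62 → 98 (R)
6E → 110 (G)
89 → 137 (B)
= RGB(98, 110, 137)


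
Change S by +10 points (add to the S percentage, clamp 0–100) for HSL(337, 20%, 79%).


Original S = 20%
Adjustment = +10 percentage points
New S = 20 + (10) = 30
Clamp to [0, 100] → 30
= HSL(337°, 30%, 79%)


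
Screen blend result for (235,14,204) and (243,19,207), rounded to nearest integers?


Screen: C = 255 - (255-A)×(255-B)/255, rounded to nearest integer
R: 255 - (255-235)×(255-243)/255 = 255 - 240/255 ≈ 255 - 0.941 = 254.059 → 254
G: 255 - (255-14)×(255-19)/255 = 255 - 56876/255 ≈ 255 - 223.043 = 31.957 → 32
B: 255 - (255-204)×(255-207)/255 = 255 - 2448/255 ≈ 255 - 9.600 = 245.400 → 245
= RGB(254, 32, 245)


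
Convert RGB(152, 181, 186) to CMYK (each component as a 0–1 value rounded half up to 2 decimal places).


R'=152/255≈0.5961, G'=181/255≈0.7098, B'=186/255≈0.7294
K = 1 - max(R',G',B') = 1 - 186/255 = 69/255 = 0.27058… → 0.27
(1-R'-K)/(1-K) simplifies to (max-R)/max with max = 186:
C = (186-152)/186 = 34/186 = 0.18279… → 0.18
M = (186-181)/186 = 5/186 = 0.02688… → 0.03
Y = (186-186)/186 = 0/186 = 0 → 0.00
= CMYK(0.18, 0.03, 0.00, 0.27)


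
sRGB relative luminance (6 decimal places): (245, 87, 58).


Linearize each channel (sRGB transfer function): c = v/255; c_lin = c/12.92 if c ≤ 0.04045, else ((c+0.055)/1.055)^2.4
  R: 245/255 ≈ 0.960784 > 0.04045 → ((0.960784+0.055)/1.055)^2.4 ≈ 0.913099
  G: 87/255 ≈ 0.341176 > 0.04045 → ((0.341176+0.055)/1.055)^2.4 ≈ 0.095307
  B: 58/255 ≈ 0.227451 > 0.04045 → ((0.227451+0.055)/1.055)^2.4 ≈ 0.042311
R_lin = 0.913099, G_lin = 0.095307, B_lin = 0.042311
L = 0.2126×R + 0.7152×G + 0.0722×B
L = 0.2126×0.913099 + 0.7152×0.095307 + 0.0722×0.042311
L ≈ 0.265344


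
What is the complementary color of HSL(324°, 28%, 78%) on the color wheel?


Complement = opposite side of color wheel = hue + 180°
H' = (324 + 180) mod 360 = 144°
S and L unchanged.
= HSL(144°, 28%, 78%)


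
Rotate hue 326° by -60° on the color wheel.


New hue = (H + rotation) mod 360
New hue = (326 -60) mod 360
= 266 mod 360
= 266°


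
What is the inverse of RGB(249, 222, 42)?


Invert: (255-R, 255-G, 255-B)
R: 255-249 = 6
G: 255-222 = 33
B: 255-42 = 213
= RGB(6, 33, 213)


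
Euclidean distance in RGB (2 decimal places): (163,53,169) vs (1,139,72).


d = √[(R₁-R₂)² + (G₁-G₂)² + (B₁-B₂)²]
d = √[(163-1)² + (53-139)² + (169-72)²]
d = √[26244 + 7396 + 9409]
d = √43049
d ≈ 207.48


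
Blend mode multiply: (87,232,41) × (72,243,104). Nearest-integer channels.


Multiply: C = A×B/255, rounded to nearest integer
R: 87×72/255 = 6264/255 ≈ 24.565 → 25
G: 232×243/255 = 56376/255 ≈ 221.082 → 221
B: 41×104/255 = 4264/255 ≈ 16.722 → 17
= RGB(25, 221, 17)


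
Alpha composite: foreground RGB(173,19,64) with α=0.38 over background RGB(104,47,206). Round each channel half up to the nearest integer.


C = α×F + (1-α)×B, with 1-α = 0.62
R: 0.38×173 + 0.62×104 = 65.74 + 64.48 = 130.22 → 130
G: 0.38×19 + 0.62×47 = 7.22 + 29.14 = 36.36 → 36
B: 0.38×64 + 0.62×206 = 24.32 + 127.72 = 152.04 → 152
= RGB(130, 36, 152)


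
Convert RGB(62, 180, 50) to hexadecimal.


R = 62 → 3E (hex)
G = 180 → B4 (hex)
B = 50 → 32 (hex)
Hex = #3EB432


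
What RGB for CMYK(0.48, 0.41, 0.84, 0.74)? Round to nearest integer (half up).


R = 255 × (1-C) × (1-K) = 255 × 0.52 × 0.26 = 34.476 → 34
G = 255 × (1-M) × (1-K) = 255 × 0.59 × 0.26 = 39.117 → 39
B = 255 × (1-Y) × (1-K) = 255 × 0.16 × 0.26 = 10.608 → 11
= RGB(34, 39, 11)


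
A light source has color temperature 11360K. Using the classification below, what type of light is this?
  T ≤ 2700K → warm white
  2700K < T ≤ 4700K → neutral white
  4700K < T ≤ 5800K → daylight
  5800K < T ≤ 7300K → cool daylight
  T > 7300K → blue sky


Temperature: 11360K
11360K > 7300K → blue sky
Classification: blue sky


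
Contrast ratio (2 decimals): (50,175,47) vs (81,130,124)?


Linearize each sRGB channel c=v/255: c/12.92 if c ≤ 0.04045 else ((c+0.055)/1.055)^2.4
L = 0.2126×R_lin + 0.7152×G_lin + 0.0722×B_lin
Color 1 (50,175,47):
  R=50: 50/255≈0.1961 > 0.04045 → ((0.1961+0.055)/1.055)^2.4 ≈ 0.03190
  G=175: 175/255≈0.6863 > 0.04045 → ((0.6863+0.055)/1.055)^2.4 ≈ 0.42869
  B=47: 47/255≈0.1843 > 0.04045 → ((0.1843+0.055)/1.055)^2.4 ≈ 0.02843
  L1 = 0.2126×0.03190 + 0.7152×0.42869 + 0.0722×0.02843 ≈ 0.31543
Color 2 (81,130,124):
  R=81: 81/255≈0.3176 > 0.04045 → ((0.3176+0.055)/1.055)^2.4 ≈ 0.08228
  G=130: 130/255≈0.5098 > 0.04045 → ((0.5098+0.055)/1.055)^2.4 ≈ 0.22323
  B=124: 124/255≈0.4863 > 0.04045 → ((0.4863+0.055)/1.055)^2.4 ≈ 0.20156
  L2 = 0.2126×0.08228 + 0.7152×0.22323 + 0.0722×0.20156 ≈ 0.19170
Lighter = 0.31543, Darker = 0.19170
Ratio = (L_lighter + 0.05) / (L_darker + 0.05)
Ratio = (0.31543 + 0.05) / (0.19170 + 0.05) = 0.36543 / 0.24170 ≈ 1.5119
Ratio ≈ 1.51:1


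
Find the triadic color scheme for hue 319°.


Triadic: equally spaced at 120° intervals
H1 = 319°
H2 = (319 + 120) mod 360 = 79°
H3 = (319 + 240) mod 360 = 199°
Triadic = 319°, 79°, 199°


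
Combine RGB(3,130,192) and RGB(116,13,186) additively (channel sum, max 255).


Additive: each channel = min(255, C₁+C₂)
R: 3+116 = 119 → 119
G: 130+13 = 143 → 143
B: 192+186 = 378 → 255
= RGB(119, 143, 255)


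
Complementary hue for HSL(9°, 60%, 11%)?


Complement = opposite side of color wheel = hue + 180°
H' = (9 + 180) mod 360 = 189°
S and L unchanged.
= HSL(189°, 60%, 11%)


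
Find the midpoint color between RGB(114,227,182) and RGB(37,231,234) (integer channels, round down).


Midpoint: each channel = ⌊(C₁+C₂)/2⌋
R: ⌊(114+37)/2⌋ = 75
G: ⌊(227+231)/2⌋ = 229
B: ⌊(182+234)/2⌋ = 208
= RGB(75, 229, 208)


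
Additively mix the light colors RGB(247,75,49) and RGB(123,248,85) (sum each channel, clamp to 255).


Additive: each channel = min(255, C₁+C₂)
R: 247+123 = 370 → 255
G: 75+248 = 323 → 255
B: 49+85 = 134 → 134
= RGB(255, 255, 134)


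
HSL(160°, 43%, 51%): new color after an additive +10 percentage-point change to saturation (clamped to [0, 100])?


Original S = 43%
Adjustment = +10 percentage points
New S = 43 + (10) = 53
Clamp to [0, 100] → 53
= HSL(160°, 53%, 51%)


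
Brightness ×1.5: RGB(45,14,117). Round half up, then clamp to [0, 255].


Multiply each channel by 1.5, round half up, clamp to [0, 255]
R: 45×1.5 = 67.5 → round → 68
G: 14×1.5 = 21
B: 117×1.5 = 175.5 → round → 176
= RGB(68, 21, 176)


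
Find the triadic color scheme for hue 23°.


Triadic: equally spaced at 120° intervals
H1 = 23°
H2 = (23 + 120) mod 360 = 143°
H3 = (23 + 240) mod 360 = 263°
Triadic = 23°, 143°, 263°


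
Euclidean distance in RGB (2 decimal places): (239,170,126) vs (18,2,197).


d = √[(R₁-R₂)² + (G₁-G₂)² + (B₁-B₂)²]
d = √[(239-18)² + (170-2)² + (126-197)²]
d = √[48841 + 28224 + 5041]
d = √82106
d ≈ 286.54


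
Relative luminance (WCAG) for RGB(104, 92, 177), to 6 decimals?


Linearize each channel (sRGB transfer function): c = v/255; c_lin = c/12.92 if c ≤ 0.04045, else ((c+0.055)/1.055)^2.4
  R: 104/255 ≈ 0.407843 > 0.04045 → ((0.407843+0.055)/1.055)^2.4 ≈ 0.138432
  G: 92/255 ≈ 0.360784 > 0.04045 → ((0.360784+0.055)/1.055)^2.4 ≈ 0.107023
  B: 177/255 ≈ 0.694118 > 0.04045 → ((0.694118+0.055)/1.055)^2.4 ≈ 0.439657
R_lin = 0.138432, G_lin = 0.107023, B_lin = 0.439657
L = 0.2126×R + 0.7152×G + 0.0722×B
L = 0.2126×0.138432 + 0.7152×0.107023 + 0.0722×0.439657
L ≈ 0.137717


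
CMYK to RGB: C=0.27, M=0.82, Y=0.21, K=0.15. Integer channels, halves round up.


R = 255 × (1-C) × (1-K) = 255 × 0.73 × 0.85 = 158.2275 → 158
G = 255 × (1-M) × (1-K) = 255 × 0.18 × 0.85 = 39.015 → 39
B = 255 × (1-Y) × (1-K) = 255 × 0.79 × 0.85 = 171.2325 → 171
= RGB(158, 39, 171)


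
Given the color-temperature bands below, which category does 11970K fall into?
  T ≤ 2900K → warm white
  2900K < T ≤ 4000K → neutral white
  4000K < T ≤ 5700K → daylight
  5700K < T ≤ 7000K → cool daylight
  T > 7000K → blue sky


Temperature: 11970K
11970K > 7000K → blue sky
Classification: blue sky


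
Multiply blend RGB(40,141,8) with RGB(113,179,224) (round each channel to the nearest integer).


Multiply: C = A×B/255, rounded to nearest integer
R: 40×113/255 = 4520/255 ≈ 17.725 → 18
G: 141×179/255 = 25239/255 ≈ 98.976 → 99
B: 8×224/255 = 1792/255 ≈ 7.027 → 7
= RGB(18, 99, 7)


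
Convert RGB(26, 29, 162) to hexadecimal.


R = 26 → 1A (hex)
G = 29 → 1D (hex)
B = 162 → A2 (hex)
Hex = #1A1DA2


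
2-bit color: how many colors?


Colors = 2^bits = 2^2
= 4 colors


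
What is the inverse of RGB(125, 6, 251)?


Invert: (255-R, 255-G, 255-B)
R: 255-125 = 130
G: 255-6 = 249
B: 255-251 = 4
= RGB(130, 249, 4)


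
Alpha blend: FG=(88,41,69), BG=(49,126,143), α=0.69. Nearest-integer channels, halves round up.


C = α×F + (1-α)×B, with 1-α = 0.31
R: 0.69×88 + 0.31×49 = 60.72 + 15.19 = 75.91 → 76
G: 0.69×41 + 0.31×126 = 28.29 + 39.06 = 67.35 → 67
B: 0.69×69 + 0.31×143 = 47.61 + 44.33 = 91.94 → 92
= RGB(76, 67, 92)


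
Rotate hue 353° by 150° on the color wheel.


New hue = (H + rotation) mod 360
New hue = (353 + 150) mod 360
= 503 mod 360
= 143°


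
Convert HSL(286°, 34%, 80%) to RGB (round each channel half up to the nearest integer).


H=286°, S=0.34, L=0.80
C = (1-|2L-1|)×S = (1-|0.60|)×0.34 = 0.136
H' = H/60 = 286/60 ≈ 4.7667; X = C×(1-|H' mod 2 - 1|) ≈ 0.1043
m = L - C/2 = 0.80 - 0.068 = 0.732
Sector ⌊H'⌋ = 4 → (R',G',B') = (≈0.1043, 0.0, 0.136)
RGB = ((R'+m)×255, (G'+m)×255, (B'+m)×255) = (213.248, 186.66, 221.34)
Round half up → RGB(213, 187, 221)


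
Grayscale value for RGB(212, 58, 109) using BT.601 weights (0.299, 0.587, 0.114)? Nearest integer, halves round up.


Gray = 0.299×R + 0.587×G + 0.114×B
Gray = 0.299×212 + 0.587×58 + 0.114×109
Gray = 63.388 + 34.046 + 12.426
Gray = 109.860 → round half up → 110
Gray = 110


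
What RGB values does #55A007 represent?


55 → 85 (R)
A0 → 160 (G)
07 → 7 (B)
= RGB(85, 160, 7)


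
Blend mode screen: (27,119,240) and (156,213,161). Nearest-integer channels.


Screen: C = 255 - (255-A)×(255-B)/255, rounded to nearest integer
R: 255 - (255-27)×(255-156)/255 = 255 - 22572/255 ≈ 255 - 88.518 = 166.482 → 166
G: 255 - (255-119)×(255-213)/255 = 255 - 5712/255 ≈ 255 - 22.400 = 232.600 → 233
B: 255 - (255-240)×(255-161)/255 = 255 - 1410/255 ≈ 255 - 5.529 = 249.471 → 249
= RGB(166, 233, 249)


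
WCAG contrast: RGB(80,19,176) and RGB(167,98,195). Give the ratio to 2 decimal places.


Linearize each sRGB channel c=v/255: c/12.92 if c ≤ 0.04045 else ((c+0.055)/1.055)^2.4
L = 0.2126×R_lin + 0.7152×G_lin + 0.0722×B_lin
Color 1 (80,19,176):
  R=80: 80/255≈0.3137 > 0.04045 → ((0.3137+0.055)/1.055)^2.4 ≈ 0.08022
  G=19: 19/255≈0.0745 > 0.04045 → ((0.0745+0.055)/1.055)^2.4 ≈ 0.00651
  B=176: 176/255≈0.6902 > 0.04045 → ((0.6902+0.055)/1.055)^2.4 ≈ 0.43415
  L1 = 0.2126×0.08022 + 0.7152×0.00651 + 0.0722×0.43415 ≈ 0.05306
Color 2 (167,98,195):
  R=167: 167/255≈0.6549 > 0.04045 → ((0.6549+0.055)/1.055)^2.4 ≈ 0.38643
  G=98: 98/255≈0.3843 > 0.04045 → ((0.3843+0.055)/1.055)^2.4 ≈ 0.12214
  B=195: 195/255≈0.7647 > 0.04045 → ((0.7647+0.055)/1.055)^2.4 ≈ 0.54572
  L2 = 0.2126×0.38643 + 0.7152×0.12214 + 0.0722×0.54572 ≈ 0.20891
Lighter = 0.20891, Darker = 0.05306
Ratio = (L_lighter + 0.05) / (L_darker + 0.05)
Ratio = (0.20891 + 0.05) / (0.05306 + 0.05) = 0.25891 / 0.10306 ≈ 2.5123
Ratio ≈ 2.51:1


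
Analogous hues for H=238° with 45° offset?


Base hue: 238°
Left analog: (238 - 45) mod 360 = 193°
Right analog: (238 + 45) mod 360 = 283°
Analogous hues = 193° and 283°


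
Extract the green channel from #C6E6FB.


Color: #C6E6FB
R = C6 = 198
G = E6 = 230
B = FB = 251
Green = 230


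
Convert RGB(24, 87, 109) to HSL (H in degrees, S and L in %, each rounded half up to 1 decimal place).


Normalize: R'=24/255≈0.0941, G'=87/255≈0.3412, B'=109/255≈0.4275
Max=109/255, Min=24/255, Δ=Max-Min=85/255
L = (Max+Min)/2 = (109+24)/510 = 133/510 = 0.26078… → L = 26.1%
L ≤ 0.5 → S = Δ/(Max+Min) = 85/(109+24) = 85/133 = 0.63909… → S = 63.9%
(the 1/255 factors cancel in S and H, so raw channel differences can be used)
Max is B' → H = 60 × ((R-G)/Δ + 4) = 60 × ((24-87)/85 + 4)
  -63/85 + 4 = -0.7411… + 4 = 3.2588…
  H = 60 × 3.2588… = 195.529…° → H = 195.5°
= HSL(195.5°, 63.9%, 26.1%)


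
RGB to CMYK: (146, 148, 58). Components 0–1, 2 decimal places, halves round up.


R'=146/255≈0.5725, G'=148/255≈0.5804, B'=58/255≈0.2275
K = 1 - max(R',G',B') = 1 - 148/255 = 107/255 = 0.41960… → 0.42
(1-R'-K)/(1-K) simplifies to (max-R)/max with max = 148:
C = (148-146)/148 = 2/148 = 0.01351… → 0.01
M = (148-148)/148 = 0/148 = 0 → 0.00
Y = (148-58)/148 = 90/148 = 0.60810… → 0.61
= CMYK(0.01, 0.00, 0.61, 0.42)


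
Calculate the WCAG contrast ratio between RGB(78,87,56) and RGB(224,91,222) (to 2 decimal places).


Linearize each sRGB channel c=v/255: c/12.92 if c ≤ 0.04045 else ((c+0.055)/1.055)^2.4
L = 0.2126×R_lin + 0.7152×G_lin + 0.0722×B_lin
Color 1 (78,87,56):
  R=78: 78/255≈0.3059 > 0.04045 → ((0.3059+0.055)/1.055)^2.4 ≈ 0.07619
  G=87: 87/255≈0.3412 > 0.04045 → ((0.3412+0.055)/1.055)^2.4 ≈ 0.09531
  B=56: 56/255≈0.2196 > 0.04045 → ((0.2196+0.055)/1.055)^2.4 ≈ 0.03955
  L1 = 0.2126×0.07619 + 0.7152×0.09531 + 0.0722×0.03955 ≈ 0.08722
Color 2 (224,91,222):
  R=224: 224/255≈0.8784 > 0.04045 → ((0.8784+0.055)/1.055)^2.4 ≈ 0.74540
  G=91: 91/255≈0.3569 > 0.04045 → ((0.3569+0.055)/1.055)^2.4 ≈ 0.10462
  B=222: 222/255≈0.8706 > 0.04045 → ((0.8706+0.055)/1.055)^2.4 ≈ 0.73046
  L2 = 0.2126×0.74540 + 0.7152×0.10462 + 0.0722×0.73046 ≈ 0.28603
Lighter = 0.28603, Darker = 0.08722
Ratio = (L_lighter + 0.05) / (L_darker + 0.05)
Ratio = (0.28603 + 0.05) / (0.08722 + 0.05) = 0.33603 / 0.13722 ≈ 2.4489
Ratio ≈ 2.45:1


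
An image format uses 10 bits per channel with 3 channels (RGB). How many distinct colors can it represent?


Total bits = 10 bits/channel × 3 channels = 30 bits
Distinct colors = 2^30
= 1,073,741,824 colors


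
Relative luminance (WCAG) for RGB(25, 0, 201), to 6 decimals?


Linearize each channel (sRGB transfer function): c = v/255; c_lin = c/12.92 if c ≤ 0.04045, else ((c+0.055)/1.055)^2.4
  R: 25/255 ≈ 0.098039 > 0.04045 → ((0.098039+0.055)/1.055)^2.4 ≈ 0.009721
  G: 0/255 ≈ 0.000000 ≤ 0.04045 → 0.000000/12.92 ≈ 0.000000
  B: 201/255 ≈ 0.788235 > 0.04045 → ((0.788235+0.055)/1.055)^2.4 ≈ 0.584078
R_lin = 0.009721, G_lin = 0.000000, B_lin = 0.584078
L = 0.2126×R + 0.7152×G + 0.0722×B
L = 0.2126×0.009721 + 0.7152×0.000000 + 0.0722×0.584078
L ≈ 0.044237


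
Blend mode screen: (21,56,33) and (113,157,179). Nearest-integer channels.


Screen: C = 255 - (255-A)×(255-B)/255, rounded to nearest integer
R: 255 - (255-21)×(255-113)/255 = 255 - 33228/255 ≈ 255 - 130.306 = 124.694 → 125
G: 255 - (255-56)×(255-157)/255 = 255 - 19502/255 ≈ 255 - 76.478 = 178.522 → 179
B: 255 - (255-33)×(255-179)/255 = 255 - 16872/255 ≈ 255 - 66.165 = 188.835 → 189
= RGB(125, 179, 189)


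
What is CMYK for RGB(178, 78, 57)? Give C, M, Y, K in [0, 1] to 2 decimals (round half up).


R'=178/255≈0.6980, G'=78/255≈0.3059, B'=57/255≈0.2235
K = 1 - max(R',G',B') = 1 - 178/255 = 77/255 = 0.30196… → 0.30
(1-R'-K)/(1-K) simplifies to (max-R)/max with max = 178:
C = (178-178)/178 = 0/178 = 0 → 0.00
M = (178-78)/178 = 100/178 = 0.56179… → 0.56
Y = (178-57)/178 = 121/178 = 0.67977… → 0.68
= CMYK(0.00, 0.56, 0.68, 0.30)


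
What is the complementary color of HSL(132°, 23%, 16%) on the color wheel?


Complement = opposite side of color wheel = hue + 180°
H' = (132 + 180) mod 360 = 312°
S and L unchanged.
= HSL(312°, 23%, 16%)


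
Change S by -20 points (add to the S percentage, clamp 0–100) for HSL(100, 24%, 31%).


Original S = 24%
Adjustment = -20 percentage points
New S = 24 + (-20) = 4
Clamp to [0, 100] → 4
= HSL(100°, 4%, 31%)


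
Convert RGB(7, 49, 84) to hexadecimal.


R = 7 → 07 (hex)
G = 49 → 31 (hex)
B = 84 → 54 (hex)
Hex = #073154


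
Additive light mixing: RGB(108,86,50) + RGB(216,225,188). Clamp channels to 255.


Additive: each channel = min(255, C₁+C₂)
R: 108+216 = 324 → 255
G: 86+225 = 311 → 255
B: 50+188 = 238 → 238
= RGB(255, 255, 238)


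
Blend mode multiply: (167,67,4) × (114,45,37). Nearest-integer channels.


Multiply: C = A×B/255, rounded to nearest integer
R: 167×114/255 = 19038/255 ≈ 74.659 → 75
G: 67×45/255 = 3015/255 ≈ 11.824 → 12
B: 4×37/255 = 148/255 ≈ 0.580 → 1
= RGB(75, 12, 1)


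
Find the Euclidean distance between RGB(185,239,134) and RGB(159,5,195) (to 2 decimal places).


d = √[(R₁-R₂)² + (G₁-G₂)² + (B₁-B₂)²]
d = √[(185-159)² + (239-5)² + (134-195)²]
d = √[676 + 54756 + 3721]
d = √59153
d ≈ 243.21


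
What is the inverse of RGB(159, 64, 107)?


Invert: (255-R, 255-G, 255-B)
R: 255-159 = 96
G: 255-64 = 191
B: 255-107 = 148
= RGB(96, 191, 148)


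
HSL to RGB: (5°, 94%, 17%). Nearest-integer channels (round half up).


H=5°, S=0.94, L=0.17
C = (1-|2L-1|)×S = (1-|-0.66|)×0.94 = 0.3196
H' = H/60 = 5/60 ≈ 0.0833; X = C×(1-|H' mod 2 - 1|) ≈ 0.0266
m = L - C/2 = 0.17 - 0.1598 = 0.0102
Sector ⌊H'⌋ = 0 → (R',G',B') = (0.3196, ≈0.0266, 0.0)
RGB = ((R'+m)×255, (G'+m)×255, (B'+m)×255) = (84.099, 9.3925, 2.601)
Round half up → RGB(84, 9, 3)


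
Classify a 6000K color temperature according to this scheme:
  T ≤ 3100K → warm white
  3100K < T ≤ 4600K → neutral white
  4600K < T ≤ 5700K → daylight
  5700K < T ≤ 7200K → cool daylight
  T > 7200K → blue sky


Temperature: 6000K
5700K < 6000K ≤ 7200K → cool daylight
Classification: cool daylight


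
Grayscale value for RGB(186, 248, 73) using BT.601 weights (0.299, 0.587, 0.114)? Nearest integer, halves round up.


Gray = 0.299×R + 0.587×G + 0.114×B
Gray = 0.299×186 + 0.587×248 + 0.114×73
Gray = 55.614 + 145.576 + 8.322
Gray = 209.512 → round half up → 210
Gray = 210


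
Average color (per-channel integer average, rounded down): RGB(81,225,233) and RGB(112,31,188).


Midpoint: each channel = ⌊(C₁+C₂)/2⌋
R: ⌊(81+112)/2⌋ = 96
G: ⌊(225+31)/2⌋ = 128
B: ⌊(233+188)/2⌋ = 210
= RGB(96, 128, 210)


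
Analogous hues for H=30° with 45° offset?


Base hue: 30°
Left analog: (30 - 45) mod 360 = 345°
Right analog: (30 + 45) mod 360 = 75°
Analogous hues = 345° and 75°


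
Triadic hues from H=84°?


Triadic: equally spaced at 120° intervals
H1 = 84°
H2 = (84 + 120) mod 360 = 204°
H3 = (84 + 240) mod 360 = 324°
Triadic = 84°, 204°, 324°


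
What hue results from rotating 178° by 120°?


New hue = (H + rotation) mod 360
New hue = (178 + 120) mod 360
= 298 mod 360
= 298°


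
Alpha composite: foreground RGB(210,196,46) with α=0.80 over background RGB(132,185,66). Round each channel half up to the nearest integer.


C = α×F + (1-α)×B, with 1-α = 0.20
R: 0.80×210 + 0.20×132 = 168.00 + 26.40 = 194.40 → 194
G: 0.80×196 + 0.20×185 = 156.80 + 37.00 = 193.80 → 194
B: 0.80×46 + 0.20×66 = 36.80 + 13.20 = 50.00 → 50
= RGB(194, 194, 50)


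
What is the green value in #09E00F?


Color: #09E00F
R = 09 = 9
G = E0 = 224
B = 0F = 15
Green = 224


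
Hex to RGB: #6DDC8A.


6D → 109 (R)
DC → 220 (G)
8A → 138 (B)
= RGB(109, 220, 138)


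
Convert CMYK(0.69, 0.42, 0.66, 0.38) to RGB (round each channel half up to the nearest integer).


R = 255 × (1-C) × (1-K) = 255 × 0.31 × 0.62 = 49.011 → 49
G = 255 × (1-M) × (1-K) = 255 × 0.58 × 0.62 = 91.698 → 92
B = 255 × (1-Y) × (1-K) = 255 × 0.34 × 0.62 = 53.754 → 54
= RGB(49, 92, 54)


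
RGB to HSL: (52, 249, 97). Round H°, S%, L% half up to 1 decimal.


Normalize: R'=52/255≈0.2039, G'=249/255≈0.9765, B'=97/255≈0.3804
Max=249/255, Min=52/255, Δ=Max-Min=197/255
L = (Max+Min)/2 = (249+52)/510 = 301/510 = 0.59019… → L = 59.0%
L > 0.5 → S = Δ/(2-Max-Min) = 197/(510-249-52) = 197/209 = 0.94258… → S = 94.3%
(the 1/255 factors cancel in S and H, so raw channel differences can be used)
Max is G' → H = 60 × ((B-R)/Δ + 2) = 60 × ((97-52)/197 + 2)
  45/197 + 2 = 0.2284… + 2 = 2.2284…
  H = 60 × 2.2284… = 133.705…° → H = 133.7°
= HSL(133.7°, 94.3%, 59.0%)


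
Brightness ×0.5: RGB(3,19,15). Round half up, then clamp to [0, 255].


Multiply each channel by 0.5, round half up, clamp to [0, 255]
R: 3×0.5 = 1.5 → round → 2
G: 19×0.5 = 9.5 → round → 10
B: 15×0.5 = 7.5 → round → 8
= RGB(2, 10, 8)


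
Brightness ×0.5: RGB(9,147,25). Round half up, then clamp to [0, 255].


Multiply each channel by 0.5, round half up, clamp to [0, 255]
R: 9×0.5 = 4.5 → round → 5
G: 147×0.5 = 73.5 → round → 74
B: 25×0.5 = 12.5 → round → 13
= RGB(5, 74, 13)


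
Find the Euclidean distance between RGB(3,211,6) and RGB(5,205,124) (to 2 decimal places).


d = √[(R₁-R₂)² + (G₁-G₂)² + (B₁-B₂)²]
d = √[(3-5)² + (211-205)² + (6-124)²]
d = √[4 + 36 + 13924]
d = √13964
d ≈ 118.17


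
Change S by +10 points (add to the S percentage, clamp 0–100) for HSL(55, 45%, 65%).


Original S = 45%
Adjustment = +10 percentage points
New S = 45 + (10) = 55
Clamp to [0, 100] → 55
= HSL(55°, 55%, 65%)


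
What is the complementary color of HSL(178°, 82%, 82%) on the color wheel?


Complement = opposite side of color wheel = hue + 180°
H' = (178 + 180) mod 360 = 358°
S and L unchanged.
= HSL(358°, 82%, 82%)


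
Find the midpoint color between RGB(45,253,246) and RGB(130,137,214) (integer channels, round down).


Midpoint: each channel = ⌊(C₁+C₂)/2⌋
R: ⌊(45+130)/2⌋ = 87
G: ⌊(253+137)/2⌋ = 195
B: ⌊(246+214)/2⌋ = 230
= RGB(87, 195, 230)


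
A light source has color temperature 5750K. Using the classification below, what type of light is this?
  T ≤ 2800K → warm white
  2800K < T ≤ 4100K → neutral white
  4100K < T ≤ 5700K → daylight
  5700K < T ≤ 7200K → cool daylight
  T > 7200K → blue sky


Temperature: 5750K
5700K < 5750K ≤ 7200K → cool daylight
Classification: cool daylight


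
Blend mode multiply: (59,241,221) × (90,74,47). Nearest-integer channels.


Multiply: C = A×B/255, rounded to nearest integer
R: 59×90/255 = 5310/255 ≈ 20.824 → 21
G: 241×74/255 = 17834/255 ≈ 69.937 → 70
B: 221×47/255 = 10387/255 ≈ 40.733 → 41
= RGB(21, 70, 41)


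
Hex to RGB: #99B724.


99 → 153 (R)
B7 → 183 (G)
24 → 36 (B)
= RGB(153, 183, 36)


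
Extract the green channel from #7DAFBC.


Color: #7DAFBC
R = 7D = 125
G = AF = 175
B = BC = 188
Green = 175


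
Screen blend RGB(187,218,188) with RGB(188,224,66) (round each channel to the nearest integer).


Screen: C = 255 - (255-A)×(255-B)/255, rounded to nearest integer
R: 255 - (255-187)×(255-188)/255 = 255 - 4556/255 ≈ 255 - 17.867 = 237.133 → 237
G: 255 - (255-218)×(255-224)/255 = 255 - 1147/255 ≈ 255 - 4.498 = 250.502 → 251
B: 255 - (255-188)×(255-66)/255 = 255 - 12663/255 ≈ 255 - 49.659 = 205.341 → 205
= RGB(237, 251, 205)


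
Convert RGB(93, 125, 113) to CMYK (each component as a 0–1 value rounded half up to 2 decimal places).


R'=93/255≈0.3647, G'=125/255≈0.4902, B'=113/255≈0.4431
K = 1 - max(R',G',B') = 1 - 125/255 = 130/255 = 0.50980… → 0.51
(1-R'-K)/(1-K) simplifies to (max-R)/max with max = 125:
C = (125-93)/125 = 32/125 = 0.256 → 0.26
M = (125-125)/125 = 0/125 = 0 → 0.00
Y = (125-113)/125 = 12/125 = 0.096 → 0.10
= CMYK(0.26, 0.00, 0.10, 0.51)


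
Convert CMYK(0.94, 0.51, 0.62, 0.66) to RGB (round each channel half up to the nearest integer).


R = 255 × (1-C) × (1-K) = 255 × 0.06 × 0.34 = 5.202 → 5
G = 255 × (1-M) × (1-K) = 255 × 0.49 × 0.34 = 42.483 → 42
B = 255 × (1-Y) × (1-K) = 255 × 0.38 × 0.34 = 32.946 → 33
= RGB(5, 42, 33)


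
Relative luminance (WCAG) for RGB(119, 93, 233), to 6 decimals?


Linearize each channel (sRGB transfer function): c = v/255; c_lin = c/12.92 if c ≤ 0.04045, else ((c+0.055)/1.055)^2.4
  R: 119/255 ≈ 0.466667 > 0.04045 → ((0.466667+0.055)/1.055)^2.4 ≈ 0.184475
  G: 93/255 ≈ 0.364706 > 0.04045 → ((0.364706+0.055)/1.055)^2.4 ≈ 0.109462
  B: 233/255 ≈ 0.913725 > 0.04045 → ((0.913725+0.055)/1.055)^2.4 ≈ 0.814847
R_lin = 0.184475, G_lin = 0.109462, B_lin = 0.814847
L = 0.2126×R + 0.7152×G + 0.0722×B
L = 0.2126×0.184475 + 0.7152×0.109462 + 0.0722×0.814847
L ≈ 0.176338


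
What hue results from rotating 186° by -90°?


New hue = (H + rotation) mod 360
New hue = (186 -90) mod 360
= 96 mod 360
= 96°


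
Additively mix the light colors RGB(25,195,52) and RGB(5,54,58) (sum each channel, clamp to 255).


Additive: each channel = min(255, C₁+C₂)
R: 25+5 = 30 → 30
G: 195+54 = 249 → 249
B: 52+58 = 110 → 110
= RGB(30, 249, 110)


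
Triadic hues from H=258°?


Triadic: equally spaced at 120° intervals
H1 = 258°
H2 = (258 + 120) mod 360 = 18°
H3 = (258 + 240) mod 360 = 138°
Triadic = 258°, 18°, 138°


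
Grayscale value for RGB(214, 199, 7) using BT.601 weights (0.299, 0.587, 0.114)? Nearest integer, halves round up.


Gray = 0.299×R + 0.587×G + 0.114×B
Gray = 0.299×214 + 0.587×199 + 0.114×7
Gray = 63.986 + 116.813 + 0.798
Gray = 181.597 → round half up → 182
Gray = 182


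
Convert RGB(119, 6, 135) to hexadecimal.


R = 119 → 77 (hex)
G = 6 → 06 (hex)
B = 135 → 87 (hex)
Hex = #770687


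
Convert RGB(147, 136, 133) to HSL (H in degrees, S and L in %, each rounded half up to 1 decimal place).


Normalize: R'=147/255≈0.5765, G'=136/255≈0.5333, B'=133/255≈0.5216
Max=147/255, Min=133/255, Δ=Max-Min=14/255
L = (Max+Min)/2 = (147+133)/510 = 280/510 = 0.54901… → L = 54.9%
L > 0.5 → S = Δ/(2-Max-Min) = 14/(510-147-133) = 14/230 = 0.06086… → S = 6.1%
(the 1/255 factors cancel in S and H, so raw channel differences can be used)
Max is R' → H = 60 × (((G-B)/Δ) mod 6) = 60 × (((136-133)/14) mod 6)
  3/14 = 0.2142…
  H = 60 × 0.2142… = 12.857…° → H = 12.9°
= HSL(12.9°, 6.1%, 54.9%)


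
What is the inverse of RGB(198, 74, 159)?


Invert: (255-R, 255-G, 255-B)
R: 255-198 = 57
G: 255-74 = 181
B: 255-159 = 96
= RGB(57, 181, 96)


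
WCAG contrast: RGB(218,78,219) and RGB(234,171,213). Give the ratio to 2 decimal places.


Linearize each sRGB channel c=v/255: c/12.92 if c ≤ 0.04045 else ((c+0.055)/1.055)^2.4
L = 0.2126×R_lin + 0.7152×G_lin + 0.0722×B_lin
Color 1 (218,78,219):
  R=218: 218/255≈0.8549 > 0.04045 → ((0.8549+0.055)/1.055)^2.4 ≈ 0.70110
  G=78: 78/255≈0.3059 > 0.04045 → ((0.3059+0.055)/1.055)^2.4 ≈ 0.07619
  B=219: 219/255≈0.8588 > 0.04045 → ((0.8588+0.055)/1.055)^2.4 ≈ 0.70838
  L1 = 0.2126×0.70110 + 0.7152×0.07619 + 0.0722×0.70838 ≈ 0.25469
Color 2 (234,171,213):
  R=234: 234/255≈0.9176 > 0.04045 → ((0.9176+0.055)/1.055)^2.4 ≈ 0.82279
  G=171: 171/255≈0.6706 > 0.04045 → ((0.6706+0.055)/1.055)^2.4 ≈ 0.40724
  B=213: 213/255≈0.8353 > 0.04045 → ((0.8353+0.055)/1.055)^2.4 ≈ 0.66539
  L2 = 0.2126×0.82279 + 0.7152×0.40724 + 0.0722×0.66539 ≈ 0.51422
Lighter = 0.51422, Darker = 0.25469
Ratio = (L_lighter + 0.05) / (L_darker + 0.05)
Ratio = (0.51422 + 0.05) / (0.25469 + 0.05) = 0.56422 / 0.30469 ≈ 1.8518
Ratio ≈ 1.85:1


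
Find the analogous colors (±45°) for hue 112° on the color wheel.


Base hue: 112°
Left analog: (112 - 45) mod 360 = 67°
Right analog: (112 + 45) mod 360 = 157°
Analogous hues = 67° and 157°


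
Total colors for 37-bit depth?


Colors = 2^bits = 2^37
= 137,438,953,472 colors


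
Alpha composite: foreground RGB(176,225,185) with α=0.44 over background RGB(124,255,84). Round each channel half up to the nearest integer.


C = α×F + (1-α)×B, with 1-α = 0.56
R: 0.44×176 + 0.56×124 = 77.44 + 69.44 = 146.88 → 147
G: 0.44×225 + 0.56×255 = 99.00 + 142.80 = 241.80 → 242
B: 0.44×185 + 0.56×84 = 81.40 + 47.04 = 128.44 → 128
= RGB(147, 242, 128)


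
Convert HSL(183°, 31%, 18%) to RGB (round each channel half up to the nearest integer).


H=183°, S=0.31, L=0.18
C = (1-|2L-1|)×S = (1-|-0.64|)×0.31 = 0.1116
H' = H/60 = 183/60 ≈ 3.0500; X = C×(1-|H' mod 2 - 1|) = 0.10602
m = L - C/2 = 0.18 - 0.0558 = 0.1242
Sector ⌊H'⌋ = 3 → (R',G',B') = (0.0, 0.10602, 0.1116)
RGB = ((R'+m)×255, (G'+m)×255, (B'+m)×255) = (31.671, 58.7061, 60.129)
Round half up → RGB(32, 59, 60)


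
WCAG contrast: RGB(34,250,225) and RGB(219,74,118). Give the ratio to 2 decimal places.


Linearize each sRGB channel c=v/255: c/12.92 if c ≤ 0.04045 else ((c+0.055)/1.055)^2.4
L = 0.2126×R_lin + 0.7152×G_lin + 0.0722×B_lin
Color 1 (34,250,225):
  R=34: 34/255≈0.1333 > 0.04045 → ((0.1333+0.055)/1.055)^2.4 ≈ 0.01600
  G=250: 250/255≈0.9804 > 0.04045 → ((0.9804+0.055)/1.055)^2.4 ≈ 0.95597
  B=225: 225/255≈0.8824 > 0.04045 → ((0.8824+0.055)/1.055)^2.4 ≈ 0.75294
  L1 = 0.2126×0.01600 + 0.7152×0.95597 + 0.0722×0.75294 ≈ 0.74148
Color 2 (219,74,118):
  R=219: 219/255≈0.8588 > 0.04045 → ((0.8588+0.055)/1.055)^2.4 ≈ 0.70838
  G=74: 74/255≈0.2902 > 0.04045 → ((0.2902+0.055)/1.055)^2.4 ≈ 0.06848
  B=118: 118/255≈0.4627 > 0.04045 → ((0.4627+0.055)/1.055)^2.4 ≈ 0.18116
  L2 = 0.2126×0.70838 + 0.7152×0.06848 + 0.0722×0.18116 ≈ 0.21266
Lighter = 0.74148, Darker = 0.21266
Ratio = (L_lighter + 0.05) / (L_darker + 0.05)
Ratio = (0.74148 + 0.05) / (0.21266 + 0.05) = 0.79148 / 0.26266 ≈ 3.0133
Ratio ≈ 3.01:1


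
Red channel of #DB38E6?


Color: #DB38E6
R = DB = 219
G = 38 = 56
B = E6 = 230
Red = 219


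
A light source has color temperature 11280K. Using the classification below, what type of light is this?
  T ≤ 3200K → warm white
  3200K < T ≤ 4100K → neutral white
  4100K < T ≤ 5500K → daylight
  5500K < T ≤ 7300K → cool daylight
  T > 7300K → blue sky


Temperature: 11280K
11280K > 7300K → blue sky
Classification: blue sky


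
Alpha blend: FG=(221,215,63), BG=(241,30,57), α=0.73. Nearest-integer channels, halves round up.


C = α×F + (1-α)×B, with 1-α = 0.27
R: 0.73×221 + 0.27×241 = 161.33 + 65.07 = 226.40 → 226
G: 0.73×215 + 0.27×30 = 156.95 + 8.10 = 165.05 → 165
B: 0.73×63 + 0.27×57 = 45.99 + 15.39 = 61.38 → 61
= RGB(226, 165, 61)


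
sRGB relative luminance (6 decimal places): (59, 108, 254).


Linearize each channel (sRGB transfer function): c = v/255; c_lin = c/12.92 if c ≤ 0.04045, else ((c+0.055)/1.055)^2.4
  R: 59/255 ≈ 0.231373 > 0.04045 → ((0.231373+0.055)/1.055)^2.4 ≈ 0.043735
  G: 108/255 ≈ 0.423529 > 0.04045 → ((0.423529+0.055)/1.055)^2.4 ≈ 0.149960
  B: 254/255 ≈ 0.996078 > 0.04045 → ((0.996078+0.055)/1.055)^2.4 ≈ 0.991102
R_lin = 0.043735, G_lin = 0.149960, B_lin = 0.991102
L = 0.2126×R + 0.7152×G + 0.0722×B
L = 0.2126×0.043735 + 0.7152×0.149960 + 0.0722×0.991102
L ≈ 0.188107


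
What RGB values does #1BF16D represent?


1B → 27 (R)
F1 → 241 (G)
6D → 109 (B)
= RGB(27, 241, 109)


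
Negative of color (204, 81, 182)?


Invert: (255-R, 255-G, 255-B)
R: 255-204 = 51
G: 255-81 = 174
B: 255-182 = 73
= RGB(51, 174, 73)


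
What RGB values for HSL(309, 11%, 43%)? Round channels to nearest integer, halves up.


H=309°, S=0.11, L=0.43
C = (1-|2L-1|)×S = (1-|-0.14|)×0.11 = 0.0946
H' = H/60 = 309/60 ≈ 5.1500; X = C×(1-|H' mod 2 - 1|) = 0.08041
m = L - C/2 = 0.43 - 0.0473 = 0.3827
Sector ⌊H'⌋ = 5 → (R',G',B') = (0.0946, 0.0, 0.08041)
RGB = ((R'+m)×255, (G'+m)×255, (B'+m)×255) = (121.7115, 97.5885, 118.09305)
Round half up → RGB(122, 98, 118)


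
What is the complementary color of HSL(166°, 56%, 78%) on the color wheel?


Complement = opposite side of color wheel = hue + 180°
H' = (166 + 180) mod 360 = 346°
S and L unchanged.
= HSL(346°, 56%, 78%)


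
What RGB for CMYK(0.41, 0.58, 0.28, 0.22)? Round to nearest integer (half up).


R = 255 × (1-C) × (1-K) = 255 × 0.59 × 0.78 = 117.351 → 117
G = 255 × (1-M) × (1-K) = 255 × 0.42 × 0.78 = 83.538 → 84
B = 255 × (1-Y) × (1-K) = 255 × 0.72 × 0.78 = 143.208 → 143
= RGB(117, 84, 143)


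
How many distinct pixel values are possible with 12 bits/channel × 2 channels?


Total bits = 12 bits/channel × 2 channels = 24 bits
Distinct pixel values = 2^24
= 16,777,216 pixel values


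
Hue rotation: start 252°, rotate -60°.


New hue = (H + rotation) mod 360
New hue = (252 -60) mod 360
= 192 mod 360
= 192°


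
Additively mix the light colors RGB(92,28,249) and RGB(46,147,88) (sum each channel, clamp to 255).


Additive: each channel = min(255, C₁+C₂)
R: 92+46 = 138 → 138
G: 28+147 = 175 → 175
B: 249+88 = 337 → 255
= RGB(138, 175, 255)


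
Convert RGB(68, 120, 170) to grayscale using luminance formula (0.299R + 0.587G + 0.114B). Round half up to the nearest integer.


Gray = 0.299×R + 0.587×G + 0.114×B
Gray = 0.299×68 + 0.587×120 + 0.114×170
Gray = 20.332 + 70.440 + 19.380
Gray = 110.152 → round half up → 110
Gray = 110


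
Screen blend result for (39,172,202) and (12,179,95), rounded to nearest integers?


Screen: C = 255 - (255-A)×(255-B)/255, rounded to nearest integer
R: 255 - (255-39)×(255-12)/255 = 255 - 52488/255 ≈ 255 - 205.835 = 49.165 → 49
G: 255 - (255-172)×(255-179)/255 = 255 - 6308/255 ≈ 255 - 24.737 = 230.263 → 230
B: 255 - (255-202)×(255-95)/255 = 255 - 8480/255 ≈ 255 - 33.255 = 221.745 → 222
= RGB(49, 230, 222)


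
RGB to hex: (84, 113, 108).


R = 84 → 54 (hex)
G = 113 → 71 (hex)
B = 108 → 6C (hex)
Hex = #54716C


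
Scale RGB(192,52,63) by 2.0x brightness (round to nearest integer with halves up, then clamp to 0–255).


Multiply each channel by 2.0, round half up, clamp to [0, 255]
R: 192×2.0 = 384 → clamp → 255
G: 52×2.0 = 104
B: 63×2.0 = 126
= RGB(255, 104, 126)


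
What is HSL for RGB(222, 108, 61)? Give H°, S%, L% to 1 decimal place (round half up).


Normalize: R'=222/255≈0.8706, G'=108/255≈0.4235, B'=61/255≈0.2392
Max=222/255, Min=61/255, Δ=Max-Min=161/255
L = (Max+Min)/2 = (222+61)/510 = 283/510 = 0.55490… → L = 55.5%
L > 0.5 → S = Δ/(2-Max-Min) = 161/(510-222-61) = 161/227 = 0.70925… → S = 70.9%
(the 1/255 factors cancel in S and H, so raw channel differences can be used)
Max is R' → H = 60 × (((G-B)/Δ) mod 6) = 60 × (((108-61)/161) mod 6)
  47/161 = 0.2919…
  H = 60 × 0.2919… = 17.515…° → H = 17.5°
= HSL(17.5°, 70.9%, 55.5%)


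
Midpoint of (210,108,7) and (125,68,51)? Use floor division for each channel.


Midpoint: each channel = ⌊(C₁+C₂)/2⌋
R: ⌊(210+125)/2⌋ = 167
G: ⌊(108+68)/2⌋ = 88
B: ⌊(7+51)/2⌋ = 29
= RGB(167, 88, 29)


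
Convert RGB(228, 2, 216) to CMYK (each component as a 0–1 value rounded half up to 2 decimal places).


R'=228/255≈0.8941, G'=2/255≈0.0078, B'=216/255≈0.8471
K = 1 - max(R',G',B') = 1 - 228/255 = 27/255 = 0.10588… → 0.11
(1-R'-K)/(1-K) simplifies to (max-R)/max with max = 228:
C = (228-228)/228 = 0/228 = 0 → 0.00
M = (228-2)/228 = 226/228 = 0.99122… → 0.99
Y = (228-216)/228 = 12/228 = 0.05263… → 0.05
= CMYK(0.00, 0.99, 0.05, 0.11)


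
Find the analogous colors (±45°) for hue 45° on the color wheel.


Base hue: 45°
Left analog: (45 - 45) mod 360 = 0°
Right analog: (45 + 45) mod 360 = 90°
Analogous hues = 0° and 90°


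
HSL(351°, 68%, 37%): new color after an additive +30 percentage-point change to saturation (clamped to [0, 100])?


Original S = 68%
Adjustment = +30 percentage points
New S = 68 + (30) = 98
Clamp to [0, 100] → 98
= HSL(351°, 98%, 37%)


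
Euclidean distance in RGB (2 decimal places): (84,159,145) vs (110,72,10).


d = √[(R₁-R₂)² + (G₁-G₂)² + (B₁-B₂)²]
d = √[(84-110)² + (159-72)² + (145-10)²]
d = √[676 + 7569 + 18225]
d = √26470
d ≈ 162.70


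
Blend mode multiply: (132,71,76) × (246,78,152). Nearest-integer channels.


Multiply: C = A×B/255, rounded to nearest integer
R: 132×246/255 = 32472/255 ≈ 127.341 → 127
G: 71×78/255 = 5538/255 ≈ 21.718 → 22
B: 76×152/255 = 11552/255 ≈ 45.302 → 45
= RGB(127, 22, 45)


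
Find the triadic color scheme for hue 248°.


Triadic: equally spaced at 120° intervals
H1 = 248°
H2 = (248 + 120) mod 360 = 8°
H3 = (248 + 240) mod 360 = 128°
Triadic = 248°, 8°, 128°


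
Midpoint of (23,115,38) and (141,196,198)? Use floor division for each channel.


Midpoint: each channel = ⌊(C₁+C₂)/2⌋
R: ⌊(23+141)/2⌋ = 82
G: ⌊(115+196)/2⌋ = 155
B: ⌊(38+198)/2⌋ = 118
= RGB(82, 155, 118)


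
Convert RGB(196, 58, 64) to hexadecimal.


R = 196 → C4 (hex)
G = 58 → 3A (hex)
B = 64 → 40 (hex)
Hex = #C43A40


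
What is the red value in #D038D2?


Color: #D038D2
R = D0 = 208
G = 38 = 56
B = D2 = 210
Red = 208


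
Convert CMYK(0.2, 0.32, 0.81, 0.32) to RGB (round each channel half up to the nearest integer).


R = 255 × (1-C) × (1-K) = 255 × 0.80 × 0.68 = 138.72 → 139
G = 255 × (1-M) × (1-K) = 255 × 0.68 × 0.68 = 117.912 → 118
B = 255 × (1-Y) × (1-K) = 255 × 0.19 × 0.68 = 32.946 → 33
= RGB(139, 118, 33)
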